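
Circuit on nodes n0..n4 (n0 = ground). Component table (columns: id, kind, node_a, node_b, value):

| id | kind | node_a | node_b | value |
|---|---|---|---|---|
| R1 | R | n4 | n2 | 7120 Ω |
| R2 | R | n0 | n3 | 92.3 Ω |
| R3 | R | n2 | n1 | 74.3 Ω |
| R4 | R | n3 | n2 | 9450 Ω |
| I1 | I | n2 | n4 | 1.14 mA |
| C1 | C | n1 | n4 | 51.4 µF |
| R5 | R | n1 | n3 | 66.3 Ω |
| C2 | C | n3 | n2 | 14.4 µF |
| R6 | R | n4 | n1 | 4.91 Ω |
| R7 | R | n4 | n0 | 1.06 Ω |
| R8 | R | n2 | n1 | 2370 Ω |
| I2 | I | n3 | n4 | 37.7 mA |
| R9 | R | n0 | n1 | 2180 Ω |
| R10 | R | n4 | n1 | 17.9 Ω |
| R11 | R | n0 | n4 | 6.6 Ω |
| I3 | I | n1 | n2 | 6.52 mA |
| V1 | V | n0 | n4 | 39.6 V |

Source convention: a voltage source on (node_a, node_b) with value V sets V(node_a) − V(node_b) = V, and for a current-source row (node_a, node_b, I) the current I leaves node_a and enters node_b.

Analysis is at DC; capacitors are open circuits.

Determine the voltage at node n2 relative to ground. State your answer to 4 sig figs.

-38.20 V

Apply KCL at each of the 4 non-ground nodes and solve the resulting linear system.
Node n1: branches {R3, C1, R5, R6, R8, R9, R10, I3} → V_1 = -38.68
Node n2: branches {R1, R3, R4, I1, C2, R8, I3} → V_2 = -38.20
Node n3: branches {R2, R4, R5, C2, I2} → V_3 = -24.02
Node n4: branches {R1, I1, C1, R6, R7, I2, R10, R11, V1} → V_4 = -39.60
Source currents: i(V1)=-43.64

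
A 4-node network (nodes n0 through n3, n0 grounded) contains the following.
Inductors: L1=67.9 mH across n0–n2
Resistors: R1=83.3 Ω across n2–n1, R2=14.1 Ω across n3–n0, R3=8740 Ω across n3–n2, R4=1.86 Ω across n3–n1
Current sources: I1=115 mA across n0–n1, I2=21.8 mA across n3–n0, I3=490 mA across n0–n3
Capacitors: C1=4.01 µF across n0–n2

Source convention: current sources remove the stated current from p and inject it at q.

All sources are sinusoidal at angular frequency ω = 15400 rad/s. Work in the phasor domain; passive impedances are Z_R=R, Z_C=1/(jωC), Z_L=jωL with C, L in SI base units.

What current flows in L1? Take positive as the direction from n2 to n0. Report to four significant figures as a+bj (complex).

Apply KCL at each of the 3 non-ground nodes and solve the resulting linear system.
Node n1: branches {R1, I1, R4} → V_1 = 7.108-0.2221j
Node n2: branches {L1, R1, R3, C1} → V_2 = 0.2291-1.371j
Node n3: branches {R2, R3, R4, I2, I3} → V_3 = 7.048-0.1964j

-0.001311-0.0002191j A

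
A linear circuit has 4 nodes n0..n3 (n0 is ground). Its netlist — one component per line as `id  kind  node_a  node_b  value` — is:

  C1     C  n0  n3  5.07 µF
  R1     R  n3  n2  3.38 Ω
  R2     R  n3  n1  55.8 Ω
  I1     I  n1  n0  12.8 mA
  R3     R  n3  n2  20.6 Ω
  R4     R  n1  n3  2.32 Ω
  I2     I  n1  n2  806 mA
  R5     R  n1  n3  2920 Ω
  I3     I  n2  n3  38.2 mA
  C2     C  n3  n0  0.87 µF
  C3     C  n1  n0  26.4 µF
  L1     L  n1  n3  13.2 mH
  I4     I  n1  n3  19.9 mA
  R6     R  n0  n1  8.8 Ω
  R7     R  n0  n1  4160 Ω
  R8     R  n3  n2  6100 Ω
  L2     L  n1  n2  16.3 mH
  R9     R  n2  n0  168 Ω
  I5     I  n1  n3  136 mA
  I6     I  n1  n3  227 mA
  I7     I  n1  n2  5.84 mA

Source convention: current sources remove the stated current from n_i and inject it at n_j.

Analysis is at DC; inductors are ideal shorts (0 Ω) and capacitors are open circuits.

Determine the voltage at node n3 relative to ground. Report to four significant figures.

Apply KCL at each of the 3 non-ground nodes and solve the resulting linear system.
Node n1: branches {R2, I1, R4, I2, R5, C3, L1, I4, R6, R7, L2, I5, I6, I7} → V_1 = -0.1068
Node n2: branches {R1, R3, I2, I3, R8, L2, R9, I7} → V_2 = -0.1068
Node n3: branches {C1, R1, R2, R3, R4, R5, I3, C2, L1, I4, R8, I5, I6} → V_3 = -0.1068
Source currents: i(L1)=-0.4211, i(L2)=-0.7743

-0.1068 V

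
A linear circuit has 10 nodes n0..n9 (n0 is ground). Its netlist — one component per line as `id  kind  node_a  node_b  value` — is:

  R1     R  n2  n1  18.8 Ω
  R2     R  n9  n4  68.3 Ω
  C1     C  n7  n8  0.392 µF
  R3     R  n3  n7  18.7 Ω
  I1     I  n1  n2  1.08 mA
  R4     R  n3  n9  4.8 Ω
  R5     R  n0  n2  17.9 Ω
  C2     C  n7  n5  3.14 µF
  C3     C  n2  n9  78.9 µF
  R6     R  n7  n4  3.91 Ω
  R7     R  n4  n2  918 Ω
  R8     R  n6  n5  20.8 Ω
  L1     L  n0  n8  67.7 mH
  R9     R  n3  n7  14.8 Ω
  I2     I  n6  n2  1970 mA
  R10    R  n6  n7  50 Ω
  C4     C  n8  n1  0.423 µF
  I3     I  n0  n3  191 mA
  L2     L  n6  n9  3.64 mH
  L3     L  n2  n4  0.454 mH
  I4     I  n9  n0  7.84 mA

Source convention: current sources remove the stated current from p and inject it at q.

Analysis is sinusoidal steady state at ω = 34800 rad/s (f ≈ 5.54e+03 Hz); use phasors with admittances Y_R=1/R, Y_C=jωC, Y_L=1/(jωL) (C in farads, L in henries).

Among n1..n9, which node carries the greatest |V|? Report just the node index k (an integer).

MNA unknowns: 9 node voltages V₁..V_9
R1: Y=0.05319+0.000j on G[2,1]
R2: Y=0.01464+0.000j on G[9,4]
C1: Y=0.000+0.01364j on G[7,8]
R3: Y=0.05348+0.000j on G[3,7]
I1: z[1]−=0.00108, z[2]+=0.00108
R4: Y=0.2083+0.000j on G[3,9]
R5: Y=0.05587+0.000j on G[0,2]
C2: Y=0.000+0.1093j on G[7,5]
C3: Y=0.000+2.746j on G[2,9]
R6: Y=0.2558+0.000j on G[7,4]
R7: Y=0.001089+0.000j on G[4,2]
R8: Y=0.04808+0.000j on G[6,5]
L1: Y=0.000-0.0004245j on G[0,8]
R9: Y=0.06757+0.000j on G[3,7]
I2: z[6]−=1.97, z[2]+=1.97
R10: Y=0.02000+0.000j on G[6,7]
C4: Y=0.000+0.01472j on G[8,1]
I3: z[0]−=0.191, z[3]+=0.191
L2: Y=0.000-0.007894j on G[6,9]
L3: Y=0.000-0.06329j on G[2,4]
I4: z[9]−=0.00784, z[0]+=0.00784
solve → V1=4.274-1.998j, V2=3.320-0.02178j, V3=-1.298-3.113j, V4=-7.129-11.03j, V5=-14.30+2.777j, V6=-41.39-5.886j, V7=-10.48-9.142j, V8=-2.867-5.517j, V9=3.122+0.3892j

6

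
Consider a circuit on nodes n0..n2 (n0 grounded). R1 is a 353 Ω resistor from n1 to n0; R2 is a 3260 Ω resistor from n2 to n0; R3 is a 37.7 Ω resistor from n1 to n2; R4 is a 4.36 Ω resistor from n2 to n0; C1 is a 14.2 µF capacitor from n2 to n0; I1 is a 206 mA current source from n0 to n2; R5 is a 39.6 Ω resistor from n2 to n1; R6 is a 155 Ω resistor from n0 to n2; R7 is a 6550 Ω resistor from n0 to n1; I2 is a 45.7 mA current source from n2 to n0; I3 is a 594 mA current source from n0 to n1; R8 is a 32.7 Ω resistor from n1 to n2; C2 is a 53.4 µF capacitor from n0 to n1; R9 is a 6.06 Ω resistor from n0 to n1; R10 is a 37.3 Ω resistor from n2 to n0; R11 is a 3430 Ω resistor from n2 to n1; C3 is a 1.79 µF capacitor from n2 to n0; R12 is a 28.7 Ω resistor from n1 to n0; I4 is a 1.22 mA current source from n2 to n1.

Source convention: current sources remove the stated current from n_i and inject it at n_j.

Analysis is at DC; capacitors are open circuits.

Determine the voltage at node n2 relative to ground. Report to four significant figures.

1.030 V

Element admittances at DC:
  Y(R1) = 0.002833 S between n1,n0
  Y(R2) = 0.0003067 S between n2,n0
  Y(R3) = 0.02653 S between n1,n2
  Y(R4) = 0.2294 S between n2,n0
  Y(C1) = 0.000 S between n2,n0
  I1: injects 0.206 A into n2 (from n0)
  Y(R5) = 0.02525 S between n2,n1
  Y(R6) = 0.006452 S between n0,n2
  Y(R7) = 0.0001527 S between n0,n1
  I2: injects 0.0457 A into n0 (from n2)
  I3: injects 0.594 A into n1 (from n0)
  Y(R8) = 0.03058 S between n1,n2
  Y(C2) = 0.000 S between n0,n1
  Y(R9) = 0.1650 S between n0,n1
  Y(R10) = 0.02681 S between n2,n0
  Y(R11) = 0.0002915 S between n2,n1
  Y(C3) = 0.000 S between n2,n0
  Y(R12) = 0.03484 S between n1,n0
  I4: injects 0.00122 A into n1 (from n2)
Assemble and solve the 2×2 MNA system:
  V(n1)=2.383  V(n2)=1.030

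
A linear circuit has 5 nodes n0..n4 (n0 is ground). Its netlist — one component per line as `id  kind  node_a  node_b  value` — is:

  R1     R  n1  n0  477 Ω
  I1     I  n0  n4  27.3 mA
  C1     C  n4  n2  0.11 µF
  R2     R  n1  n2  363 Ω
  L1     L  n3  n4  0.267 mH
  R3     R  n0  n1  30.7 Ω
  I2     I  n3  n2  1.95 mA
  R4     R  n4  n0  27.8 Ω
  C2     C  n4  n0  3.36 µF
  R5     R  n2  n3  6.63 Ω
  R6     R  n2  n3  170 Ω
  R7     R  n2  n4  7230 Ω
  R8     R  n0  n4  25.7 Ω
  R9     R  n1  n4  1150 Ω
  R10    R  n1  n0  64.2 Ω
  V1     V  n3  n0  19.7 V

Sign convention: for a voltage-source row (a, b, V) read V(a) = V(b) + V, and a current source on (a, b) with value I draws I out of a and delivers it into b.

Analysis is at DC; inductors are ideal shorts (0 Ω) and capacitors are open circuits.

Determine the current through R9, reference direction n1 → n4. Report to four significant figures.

MNA unknowns: 4 node voltages V₁..V_4 plus 2 source currents (L1, V1)
R1: Y=0.002096 on G[1,0]
I1: z[0]−=0.0273, z[4]+=0.0273
C1: Y=0.000 on G[4,2]
R2: Y=0.002755 on G[1,2]
L1: row V3−V4=0, i_L1 at 3,4
R3: Y=0.03257 on G[0,1]
I2: z[3]−=0.00195, z[2]+=0.00195
R4: Y=0.03597 on G[4,0]
C2: Y=0.000 on G[4,0]
R5: Y=0.1508 on G[2,3]
R6: Y=0.005882 on G[2,3]
R7: Y=0.0001383 on G[2,4]
R8: Y=0.03891 on G[0,4]
R9: Y=0.0008696 on G[1,4]
R10: Y=0.01558 on G[1,0]
V1: row V3−V0=19.7, i_V1 at 3,0
solve → V1=1.310, V2=19.39, V3=19.70, V4=19.70
aux → i_L1=1.464, i_V1=-1.514

-0.01599 A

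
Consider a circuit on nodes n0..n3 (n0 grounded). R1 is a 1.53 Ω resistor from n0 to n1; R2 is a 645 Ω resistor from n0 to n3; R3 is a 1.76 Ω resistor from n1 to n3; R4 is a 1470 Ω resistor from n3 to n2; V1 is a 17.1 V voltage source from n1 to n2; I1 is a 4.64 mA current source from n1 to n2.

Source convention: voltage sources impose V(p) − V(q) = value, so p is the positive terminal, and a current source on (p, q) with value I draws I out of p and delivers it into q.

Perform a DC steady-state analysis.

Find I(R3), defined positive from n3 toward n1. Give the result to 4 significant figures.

MNA unknowns: 3 node voltages V₁..V_3 plus 1 source current (V1)
R1: Y=0.6536 on G[0,1]
R2: Y=0.001550 on G[0,3]
R3: Y=0.5682 on G[1,3]
R4: Y=0.0006803 on G[3,2]
V1: row V1−V2=17.1, i_V1 at 1,2
I1: z[1]−=0.00464, z[2]+=0.00464
solve → V1=4.826e-05, V2=-17.10, V3=-0.02035
aux → i_V1=-0.01626

-0.01159 A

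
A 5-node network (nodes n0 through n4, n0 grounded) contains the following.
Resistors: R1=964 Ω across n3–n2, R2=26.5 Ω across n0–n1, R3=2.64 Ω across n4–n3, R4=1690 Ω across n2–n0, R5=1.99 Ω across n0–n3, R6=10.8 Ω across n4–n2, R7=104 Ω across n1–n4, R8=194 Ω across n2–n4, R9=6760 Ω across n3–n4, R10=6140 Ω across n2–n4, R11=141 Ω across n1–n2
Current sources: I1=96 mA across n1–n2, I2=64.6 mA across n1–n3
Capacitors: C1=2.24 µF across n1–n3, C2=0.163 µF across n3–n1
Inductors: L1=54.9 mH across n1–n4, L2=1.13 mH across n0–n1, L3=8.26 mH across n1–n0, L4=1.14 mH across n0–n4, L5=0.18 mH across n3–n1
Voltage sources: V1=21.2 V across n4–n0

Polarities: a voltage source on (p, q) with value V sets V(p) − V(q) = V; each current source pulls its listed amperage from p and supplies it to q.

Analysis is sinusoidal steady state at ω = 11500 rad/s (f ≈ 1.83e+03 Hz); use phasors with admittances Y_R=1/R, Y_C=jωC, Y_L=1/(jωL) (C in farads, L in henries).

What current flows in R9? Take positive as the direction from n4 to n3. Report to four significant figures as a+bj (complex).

0.001815-0.0001054j A

Element admittances at ω=11500 rad/s:
  Y(R1) = 0.001037+0.000j S between n3,n2
  I1: injects 0.096 A into n2 (from n1)
  Y(R2) = 0.03774+0.000j S between n0,n1
  Y(R3) = 0.3788+0.000j S between n4,n3
  I2: injects 0.0646 A into n3 (from n1)
  Y(R4) = 0.0005917+0.000j S between n2,n0
  Y(R5) = 0.5025+0.000j S between n0,n3
  Y(R6) = 0.09259+0.000j S between n4,n2
  Y(R7) = 0.009615+0.000j S between n1,n4
  Y(C1) = 0.000+0.02576j S between n1,n3
  Y(L1) = 0.000-0.001584j S between n1,n4
  Y(R8) = 0.005155+0.000j S between n2,n4
  Y(L2) = 0.000-0.07695j S between n0,n1
  Y(L3) = 0.000-0.01053j S between n1,n0
  Y(L4) = 0.000-0.07628j S between n0,n4
  Y(R9) = 0.0001479+0.000j S between n3,n4
  Y(R10) = 0.0001629+0.000j S between n2,n4
  Y(R11) = 0.007092+0.000j S between n1,n2
  Y(C2) = 0.000+0.001874j S between n3,n1
  Y(L5) = 0.000-0.4831j S between n3,n1
  V1: constraint V(n4)−V(n0) = 21.2
Assemble and solve the 5×5 MNA system:
  V(n1)=7.553+0.1931j  V(n2)=20.96+0.01978j  V(n3)=8.933+0.7125j  V(n4)=21.20+0.000j
  i(V1)=-4.803+1.912j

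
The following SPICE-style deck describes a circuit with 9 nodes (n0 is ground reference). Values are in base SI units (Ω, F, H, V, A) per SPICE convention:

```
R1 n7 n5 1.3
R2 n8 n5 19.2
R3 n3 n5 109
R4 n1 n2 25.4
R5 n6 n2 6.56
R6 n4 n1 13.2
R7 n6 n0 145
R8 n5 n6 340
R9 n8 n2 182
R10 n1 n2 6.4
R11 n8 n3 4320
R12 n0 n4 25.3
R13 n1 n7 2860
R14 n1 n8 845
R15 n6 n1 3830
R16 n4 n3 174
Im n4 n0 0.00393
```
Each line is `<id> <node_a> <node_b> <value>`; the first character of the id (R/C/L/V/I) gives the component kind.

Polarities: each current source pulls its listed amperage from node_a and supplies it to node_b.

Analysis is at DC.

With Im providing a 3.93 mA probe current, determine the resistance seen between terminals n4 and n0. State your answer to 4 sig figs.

R_eq = 22.00 Ω

MNA unknowns: 8 node voltages V₁..V_8
R1: Y=0.7692 on G[7,5]
R2: Y=0.05208 on G[8,5]
R3: Y=0.009174 on G[3,5]
R4: Y=0.03937 on G[1,2]
R5: Y=0.1524 on G[6,2]
R6: Y=0.07576 on G[4,1]
R7: Y=0.006897 on G[6,0]
R8: Y=0.002941 on G[5,6]
R9: Y=0.005495 on G[8,2]
R10: Y=0.1562 on G[1,2]
R11: Y=0.0002315 on G[8,3]
R12: Y=0.03953 on G[0,4]
R13: Y=0.0003497 on G[1,7]
R14: Y=0.001183 on G[1,8]
R15: Y=0.0002611 on G[6,1]
R16: Y=0.005747 on G[4,3]
Im: z[4]−=0.00393, z[0]+=0.00393
solve → V1=-0.08003, V2=-0.07755, V3=-0.08217, V4=-0.08647, V5=-0.07956, V6=-0.07430, V7=-0.07956, V8=-0.07939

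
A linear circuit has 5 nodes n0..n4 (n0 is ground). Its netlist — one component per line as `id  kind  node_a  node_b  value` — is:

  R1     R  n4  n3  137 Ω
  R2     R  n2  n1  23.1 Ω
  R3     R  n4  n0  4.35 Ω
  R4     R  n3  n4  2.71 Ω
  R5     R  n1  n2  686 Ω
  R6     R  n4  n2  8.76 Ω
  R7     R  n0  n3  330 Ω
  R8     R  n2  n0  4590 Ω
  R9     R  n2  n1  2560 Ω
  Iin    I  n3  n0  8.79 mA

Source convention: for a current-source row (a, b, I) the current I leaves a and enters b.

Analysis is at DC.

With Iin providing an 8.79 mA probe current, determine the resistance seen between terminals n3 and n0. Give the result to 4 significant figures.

Element admittances at DC:
  Y(R1) = 0.007299 S between n4,n3
  Y(R2) = 0.04329 S between n2,n1
  Y(R3) = 0.2299 S between n4,n0
  Y(R4) = 0.3690 S between n3,n4
  Y(R5) = 0.001458 S between n1,n2
  Y(R6) = 0.1142 S between n4,n2
  Y(R7) = 0.003030 S between n0,n3
  Y(R8) = 0.0002179 S between n2,n0
  Y(R9) = 0.0003906 S between n2,n1
  Iin: injects 0.00879 A into n0 (from n3)
Assemble and solve the 4×4 MNA system:
  V(n1)=-0.03734  V(n2)=-0.03734  V(n3)=-0.06028  V(n4)=-0.03741

R_eq = 6.858 Ω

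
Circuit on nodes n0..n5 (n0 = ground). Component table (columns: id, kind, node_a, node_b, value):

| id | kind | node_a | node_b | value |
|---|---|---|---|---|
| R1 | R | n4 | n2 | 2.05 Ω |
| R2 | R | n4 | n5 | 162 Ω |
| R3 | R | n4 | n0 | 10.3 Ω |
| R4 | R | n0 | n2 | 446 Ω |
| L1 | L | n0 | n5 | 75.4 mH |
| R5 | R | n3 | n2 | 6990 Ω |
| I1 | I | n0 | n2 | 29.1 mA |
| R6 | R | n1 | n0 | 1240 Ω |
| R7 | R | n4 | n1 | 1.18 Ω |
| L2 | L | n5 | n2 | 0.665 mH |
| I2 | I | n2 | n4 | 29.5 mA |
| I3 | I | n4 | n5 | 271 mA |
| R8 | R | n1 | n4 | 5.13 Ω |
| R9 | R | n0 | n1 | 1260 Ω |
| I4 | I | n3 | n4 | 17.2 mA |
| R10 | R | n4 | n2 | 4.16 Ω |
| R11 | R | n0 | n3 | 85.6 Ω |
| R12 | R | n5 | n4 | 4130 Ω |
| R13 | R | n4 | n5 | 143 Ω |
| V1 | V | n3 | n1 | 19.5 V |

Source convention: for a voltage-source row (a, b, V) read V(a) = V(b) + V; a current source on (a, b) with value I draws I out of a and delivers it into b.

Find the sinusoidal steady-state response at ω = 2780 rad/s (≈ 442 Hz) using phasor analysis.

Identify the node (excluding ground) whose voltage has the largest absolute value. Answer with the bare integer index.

MNA unknowns: 5 node voltages V₁..V_5 plus 1 source current (V1)
R1: Y=0.4878+0.000j on G[4,2]
R2: Y=0.006173+0.000j on G[4,5]
R3: Y=0.09709+0.000j on G[4,0]
R4: Y=0.002242+0.000j on G[0,2]
L1: Y=0.000-0.004771j on G[0,5]
R5: Y=0.0001431+0.000j on G[3,2]
I1: z[0]−=0.0291, z[2]+=0.0291
R6: Y=0.0008065+0.000j on G[1,0]
R7: Y=0.8475+0.000j on G[4,1]
L2: Y=0.000-0.5409j on G[5,2]
I2: z[2]−=0.0295, z[4]+=0.0295
I3: z[4]−=0.271, z[5]+=0.271
R8: Y=0.1949+0.000j on G[1,4]
R9: Y=0.0007937+0.000j on G[0,1]
I4: z[3]−=0.0172, z[4]+=0.0172
R10: Y=0.2404+0.000j on G[4,2]
R11: Y=0.01168+0.000j on G[0,3]
R12: Y=0.0002421+0.000j on G[5,4]
R13: Y=0.006993+0.000j on G[4,5]
V1: row V3−V1=19.5, i_V1 at 3,1
solve → V1=-1.977-0.05709j, V2=-1.395-0.07522j, V3=17.52-0.05709j, V4=-1.764-0.05781j, V5=-1.371+0.4124j
aux → i_V1=-0.2246+0.0006643j

3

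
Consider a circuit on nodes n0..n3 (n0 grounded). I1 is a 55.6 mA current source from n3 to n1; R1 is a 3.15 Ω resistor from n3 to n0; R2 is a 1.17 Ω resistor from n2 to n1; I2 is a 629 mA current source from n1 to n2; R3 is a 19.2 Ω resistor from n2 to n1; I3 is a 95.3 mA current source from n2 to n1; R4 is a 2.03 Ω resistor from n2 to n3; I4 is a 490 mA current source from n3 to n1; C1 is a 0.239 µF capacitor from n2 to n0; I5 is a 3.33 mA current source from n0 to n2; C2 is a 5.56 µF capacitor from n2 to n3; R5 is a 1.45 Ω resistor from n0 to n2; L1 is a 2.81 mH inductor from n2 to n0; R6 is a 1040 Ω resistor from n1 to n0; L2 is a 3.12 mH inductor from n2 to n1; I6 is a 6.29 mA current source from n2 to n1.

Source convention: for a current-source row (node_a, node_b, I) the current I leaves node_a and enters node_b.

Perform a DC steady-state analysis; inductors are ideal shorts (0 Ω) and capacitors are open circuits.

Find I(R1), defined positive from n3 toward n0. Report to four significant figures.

MNA unknowns: 3 node voltages V₁..V_3 plus 2 source currents (L1, L2)
I1: z[3]−=0.0556, z[1]+=0.0556
R1: Y=0.3175 on G[3,0]
R2: Y=0.8547 on G[2,1]
I2: z[1]−=0.629, z[2]+=0.629
R3: Y=0.05208 on G[2,1]
I3: z[2]−=0.0953, z[1]+=0.0953
R4: Y=0.4926 on G[2,3]
I4: z[3]−=0.49, z[1]+=0.49
C1: Y=0.000 on G[2,0]
I5: z[0]−=0.00333, z[2]+=0.00333
C2: Y=0.000 on G[2,3]
R5: Y=0.6897 on G[0,2]
L1: row V2−V0=0, i_L1 at 2,0
R6: Y=0.0009615 on G[1,0]
L2: row V2−V1=0, i_L2 at 2,1
I6: z[2]−=0.00629, z[1]+=0.00629
solve → V1=0.000, V2=0.000, V3=-0.6735
aux → i_L1=0.2171, i_L2=-0.01819

-0.2138 A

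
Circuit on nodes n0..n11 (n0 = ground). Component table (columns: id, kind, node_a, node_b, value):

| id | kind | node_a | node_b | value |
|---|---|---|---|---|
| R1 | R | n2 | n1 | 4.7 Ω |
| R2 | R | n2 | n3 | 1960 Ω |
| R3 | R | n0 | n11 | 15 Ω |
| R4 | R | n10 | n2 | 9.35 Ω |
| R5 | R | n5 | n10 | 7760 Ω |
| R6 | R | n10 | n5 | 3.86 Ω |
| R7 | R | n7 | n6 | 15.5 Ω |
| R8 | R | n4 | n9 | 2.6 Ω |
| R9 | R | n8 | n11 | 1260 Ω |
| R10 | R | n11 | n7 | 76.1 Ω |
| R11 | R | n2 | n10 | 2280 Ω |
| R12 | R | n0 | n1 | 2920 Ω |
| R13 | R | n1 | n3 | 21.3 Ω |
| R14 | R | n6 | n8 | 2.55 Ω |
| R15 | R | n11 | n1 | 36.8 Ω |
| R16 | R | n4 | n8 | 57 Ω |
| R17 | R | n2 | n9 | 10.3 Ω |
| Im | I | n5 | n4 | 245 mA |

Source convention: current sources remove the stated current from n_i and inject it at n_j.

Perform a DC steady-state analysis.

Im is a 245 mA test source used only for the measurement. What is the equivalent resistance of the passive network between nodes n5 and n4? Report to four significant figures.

R_eq = 25.23 Ω

Element admittances at DC:
  Y(R1) = 0.2128 S between n2,n1
  Y(R2) = 0.0005102 S between n2,n3
  Y(R3) = 0.06667 S between n0,n11
  Y(R4) = 0.1070 S between n10,n2
  Y(R5) = 0.0001289 S between n5,n10
  Y(R6) = 0.2591 S between n10,n5
  Y(R7) = 0.06452 S between n7,n6
  Y(R8) = 0.3846 S between n4,n9
  Y(R9) = 0.0007937 S between n8,n11
  Y(R10) = 0.01314 S between n11,n7
  Y(R11) = 0.0004386 S between n2,n10
  Y(R12) = 0.0003425 S between n0,n1
  Y(R13) = 0.04695 S between n1,n3
  Y(R14) = 0.3922 S between n6,n8
  Y(R15) = 0.02717 S between n11,n1
  Y(R16) = 0.01754 S between n4,n8
  Y(R17) = 0.09709 S between n2,n9
  Im: injects 0.245 A into n4 (from n5)
Assemble and solve the 11×11 MNA system:
  V(n1)=-0.5756  V(n2)=-0.6502  V(n3)=-0.5764  V(n4)=2.305  V(n5)=-3.877  V(n6)=1.360  V(n7)=1.130  V(n8)=1.398  V(n9)=1.709  V(n10)=-2.932  V(n11)=0.002957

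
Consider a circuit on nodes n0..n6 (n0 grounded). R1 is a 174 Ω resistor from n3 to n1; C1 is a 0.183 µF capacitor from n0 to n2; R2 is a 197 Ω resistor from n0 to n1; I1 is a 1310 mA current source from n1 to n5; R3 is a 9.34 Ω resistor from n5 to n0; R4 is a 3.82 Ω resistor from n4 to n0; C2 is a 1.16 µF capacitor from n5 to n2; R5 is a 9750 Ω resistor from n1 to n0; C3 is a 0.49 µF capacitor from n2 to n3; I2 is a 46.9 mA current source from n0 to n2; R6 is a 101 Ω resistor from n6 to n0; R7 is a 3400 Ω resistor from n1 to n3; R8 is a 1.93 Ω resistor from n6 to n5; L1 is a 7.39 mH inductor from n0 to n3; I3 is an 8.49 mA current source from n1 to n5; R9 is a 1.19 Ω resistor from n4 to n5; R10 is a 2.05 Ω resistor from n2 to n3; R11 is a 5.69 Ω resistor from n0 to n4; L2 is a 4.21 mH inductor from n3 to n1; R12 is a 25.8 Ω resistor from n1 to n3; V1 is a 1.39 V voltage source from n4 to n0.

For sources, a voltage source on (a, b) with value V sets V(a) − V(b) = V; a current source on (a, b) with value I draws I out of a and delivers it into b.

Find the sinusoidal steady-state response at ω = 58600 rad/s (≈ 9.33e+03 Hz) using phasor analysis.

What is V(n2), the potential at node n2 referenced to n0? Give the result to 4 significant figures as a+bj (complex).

Apply KCL at each of the 6 non-ground nodes and solve the resulting linear system.
Node n1: branches {R1, R2, I1, R5, R7, I3, L2, R12} → V_1 = -27.81+11.09j
Node n2: branches {C1, C2, C3, I2, R10} → V_2 = 0.5516+14.70j
Node n3: branches {R1, C3, R7, L1, R10, L2, R12} → V_3 = -1.925+14.72j
Node n4: branches {R4, R9, R11, V1} → V_4 = 1.390+0.000j
Node n5: branches {I1, R3, C2, R8, I3, R9} → V_5 = 1.549-0.07084j
Node n6: branches {R6, R8} → V_6 = 1.520-0.06951j
Source currents: i(V1)=-0.4745-0.05953j

0.5516+14.70j V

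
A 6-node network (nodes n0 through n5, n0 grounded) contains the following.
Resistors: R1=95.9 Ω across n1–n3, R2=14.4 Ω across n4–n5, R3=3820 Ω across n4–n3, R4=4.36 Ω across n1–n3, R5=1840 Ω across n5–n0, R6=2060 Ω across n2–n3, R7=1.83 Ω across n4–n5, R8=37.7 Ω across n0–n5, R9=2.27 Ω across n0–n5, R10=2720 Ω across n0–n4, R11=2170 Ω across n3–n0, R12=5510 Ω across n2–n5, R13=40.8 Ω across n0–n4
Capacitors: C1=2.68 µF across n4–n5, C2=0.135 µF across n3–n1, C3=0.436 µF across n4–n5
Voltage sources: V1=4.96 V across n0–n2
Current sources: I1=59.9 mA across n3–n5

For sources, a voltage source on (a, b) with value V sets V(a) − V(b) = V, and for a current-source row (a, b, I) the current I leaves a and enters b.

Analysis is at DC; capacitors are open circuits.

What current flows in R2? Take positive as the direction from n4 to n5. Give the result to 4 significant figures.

-0.001717 A

Apply KCL at each of the 5 non-ground nodes and solve the resulting linear system.
Node n1: branches {R1, R4, C2} → V_1 = -51.56
Node n2: branches {R6, R12, V1} → V_2 = -4.960
Node n3: branches {R1, R3, R4, R6, C2, R11, I1} → V_3 = -51.56
Node n4: branches {R2, R3, C1, R7, R10, C3, R13} → V_4 = 0.06885
Node n5: branches {R2, C1, R5, R7, R8, R9, C3, R12, I1} → V_5 = 0.09357
Source currents: i(V1)=0.02171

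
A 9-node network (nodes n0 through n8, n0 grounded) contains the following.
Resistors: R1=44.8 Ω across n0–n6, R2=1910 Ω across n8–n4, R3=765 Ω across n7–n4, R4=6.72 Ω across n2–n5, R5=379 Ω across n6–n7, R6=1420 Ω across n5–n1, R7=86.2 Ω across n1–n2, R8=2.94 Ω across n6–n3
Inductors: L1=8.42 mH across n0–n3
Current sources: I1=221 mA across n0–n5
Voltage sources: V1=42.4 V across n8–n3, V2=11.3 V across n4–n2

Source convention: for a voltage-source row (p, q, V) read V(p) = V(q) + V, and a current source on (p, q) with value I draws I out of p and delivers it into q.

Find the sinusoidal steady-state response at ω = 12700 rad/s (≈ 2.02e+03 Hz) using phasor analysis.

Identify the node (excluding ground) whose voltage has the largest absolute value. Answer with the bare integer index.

4

Element admittances at ω=12700 rad/s:
  Y(R1) = 0.02232+0.000j S between n0,n6
  Y(L1) = 0.000-0.009352j S between n0,n3
  Y(R2) = 0.0005236+0.000j S between n8,n4
  Y(R3) = 0.001307+0.000j S between n7,n4
  Y(R4) = 0.1488+0.000j S between n2,n5
  Y(R5) = 0.002639+0.000j S between n6,n7
  I1: injects 0.221 A into n5 (from n0)
  Y(R6) = 0.0007042+0.000j S between n5,n1
  Y(R7) = 0.01160+0.000j S between n1,n2
  Y(R8) = 0.3401+0.000j S between n6,n3
  V1: constraint V(n8)−V(n3) = 42.4
  V2: constraint V(n4)−V(n2) = 11.3
Assemble and solve the 10×10 MNA system:
  V(n1)=171.1+3.616j  V(n2)=171.1+3.616j  V(n3)=8.424+3.761j  V(n4)=182.4+3.616j  V(n5)=172.5+3.616j  V(n6)=8.325+3.529j  V(n7)=65.98+3.558j  V(n8)=50.82+3.761j
  i(V1)=0.06887-7.577e-05j  i(V2)=-0.2210+0.000j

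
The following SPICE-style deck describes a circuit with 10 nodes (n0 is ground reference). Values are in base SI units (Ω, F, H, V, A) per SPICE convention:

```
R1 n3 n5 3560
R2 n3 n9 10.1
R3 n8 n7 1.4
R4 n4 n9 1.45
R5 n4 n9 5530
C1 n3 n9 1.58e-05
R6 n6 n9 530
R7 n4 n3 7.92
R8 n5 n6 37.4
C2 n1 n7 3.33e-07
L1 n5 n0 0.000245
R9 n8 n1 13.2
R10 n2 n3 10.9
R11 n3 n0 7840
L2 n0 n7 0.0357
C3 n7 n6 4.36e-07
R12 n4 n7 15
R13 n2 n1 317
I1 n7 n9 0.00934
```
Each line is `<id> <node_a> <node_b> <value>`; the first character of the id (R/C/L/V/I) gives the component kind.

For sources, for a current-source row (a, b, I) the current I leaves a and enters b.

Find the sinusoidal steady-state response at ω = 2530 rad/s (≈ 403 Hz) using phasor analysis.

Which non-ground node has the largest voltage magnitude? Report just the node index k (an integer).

Element admittances at ω=2530 rad/s:
  Y(R1) = 0.0002809+0.000j S between n3,n5
  Y(R2) = 0.09901+0.000j S between n3,n9
  Y(R3) = 0.7143+0.000j S between n8,n7
  Y(R4) = 0.6897+0.000j S between n4,n9
  Y(R5) = 0.0001808+0.000j S between n4,n9
  Y(C1) = 0.000+0.03997j S between n3,n9
  Y(R6) = 0.001887+0.000j S between n6,n9
  Y(R7) = 0.1263+0.000j S between n4,n3
  Y(R8) = 0.02674+0.000j S between n5,n6
  Y(C2) = 0.000+0.0008425j S between n1,n7
  Y(L1) = 0.000-1.613j S between n5,n0
  Y(R9) = 0.07576+0.000j S between n8,n1
  Y(R10) = 0.09174+0.000j S between n2,n3
  Y(R11) = 0.0001276+0.000j S between n3,n0
  Y(L2) = 0.000-0.01107j S between n0,n7
  Y(C3) = 0.000+0.001103j S between n7,n6
  Y(R12) = 0.06667+0.000j S between n4,n7
  Y(R13) = 0.003155+0.000j S between n2,n1
  I1: injects 0.00934 A into n9 (from n7)
Assemble and solve the 9×9 MNA system:
  V(n1)=-0.001345-0.02853j  V(n2)=0.1222-0.02642j  V(n3)=0.1265-0.02635j  V(n4)=0.1229-0.02777j  V(n5)=4.621e-05+0.0001860j  V(n6)=0.009940-0.002323j  V(n7)=-0.007036-0.02856j  V(n8)=-0.006491-0.02856j  V(n9)=0.1348-0.02795j

9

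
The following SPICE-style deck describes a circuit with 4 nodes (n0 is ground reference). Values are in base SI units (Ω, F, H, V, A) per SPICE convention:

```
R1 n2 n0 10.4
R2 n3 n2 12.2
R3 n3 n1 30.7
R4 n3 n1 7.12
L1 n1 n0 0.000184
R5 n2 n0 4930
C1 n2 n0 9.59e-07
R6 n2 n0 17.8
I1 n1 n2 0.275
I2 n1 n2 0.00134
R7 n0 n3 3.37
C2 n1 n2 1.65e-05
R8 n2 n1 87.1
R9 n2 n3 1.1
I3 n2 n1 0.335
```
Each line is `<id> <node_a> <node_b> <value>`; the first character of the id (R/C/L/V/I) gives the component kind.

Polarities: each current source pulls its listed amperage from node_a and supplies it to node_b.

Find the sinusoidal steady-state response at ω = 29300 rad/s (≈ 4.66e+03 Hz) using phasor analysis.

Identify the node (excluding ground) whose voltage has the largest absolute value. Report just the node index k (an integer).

Element admittances at ω=29300 rad/s:
  Y(R1) = 0.09615+0.000j S between n2,n0
  Y(R2) = 0.08197+0.000j S between n3,n2
  Y(R3) = 0.03257+0.000j S between n3,n1
  Y(R4) = 0.1404+0.000j S between n3,n1
  Y(L1) = 0.000-0.1855j S between n1,n0
  Y(R5) = 0.0002028+0.000j S between n2,n0
  Y(C1) = 0.000+0.02810j S between n2,n0
  Y(R6) = 0.05618+0.000j S between n2,n0
  I1: injects 0.275 A into n2 (from n1)
  I2: injects 0.00134 A into n2 (from n1)
  Y(R7) = 0.2967+0.000j S between n0,n3
  Y(C2) = 0.000+0.4835j S between n1,n2
  Y(R8) = 0.01148+0.000j S between n2,n1
  Y(R9) = 0.9091+0.000j S between n2,n3
  I3: injects 0.335 A into n1 (from n2)
Assemble and solve the 3×3 MNA system:
  V(n1)=0.1007-0.06075j  V(n2)=0.02635+0.05674j  V(n3)=0.02981+0.03130j

1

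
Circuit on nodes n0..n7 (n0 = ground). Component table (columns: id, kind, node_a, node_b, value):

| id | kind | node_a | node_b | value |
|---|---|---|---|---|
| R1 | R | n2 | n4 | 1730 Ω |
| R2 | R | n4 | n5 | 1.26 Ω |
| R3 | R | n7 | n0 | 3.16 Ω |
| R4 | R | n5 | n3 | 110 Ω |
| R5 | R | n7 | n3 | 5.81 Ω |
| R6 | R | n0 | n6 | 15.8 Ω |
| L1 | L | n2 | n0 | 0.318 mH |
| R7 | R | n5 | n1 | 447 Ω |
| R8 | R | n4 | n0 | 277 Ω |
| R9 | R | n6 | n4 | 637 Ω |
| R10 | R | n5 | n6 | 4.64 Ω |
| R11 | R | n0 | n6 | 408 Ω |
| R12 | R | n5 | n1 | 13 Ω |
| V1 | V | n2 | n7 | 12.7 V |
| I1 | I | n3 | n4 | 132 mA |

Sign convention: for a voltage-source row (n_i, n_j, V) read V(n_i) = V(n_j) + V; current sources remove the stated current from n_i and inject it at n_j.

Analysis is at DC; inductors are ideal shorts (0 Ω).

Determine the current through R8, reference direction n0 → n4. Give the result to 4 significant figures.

Element admittances at DC:
  Y(R1) = 0.0005780 S between n2,n4
  Y(R2) = 0.7937 S between n4,n5
  Y(R3) = 0.3165 S between n7,n0
  Y(R4) = 0.009091 S between n5,n3
  Y(R5) = 0.1721 S between n7,n3
  Y(R6) = 0.06329 S between n0,n6
  L1: short n2↔n0 (DC inductor)
  Y(R7) = 0.002237 S between n5,n1
  Y(R8) = 0.003610 S between n4,n0
  Y(R9) = 0.001570 S between n6,n4
  Y(R10) = 0.2155 S between n5,n6
  Y(R11) = 0.002451 S between n0,n6
  Y(R12) = 0.07692 S between n5,n1
  V1: constraint V(n2)−V(n7) = 12.7
  I1: injects 0.132 A into n4 (from n3)
Assemble and solve the 9×9 MNA system:
  V(n1)=0.2365  V(n2)=0.000  V(n3)=-12.78  V(n4)=0.4003  V(n5)=0.2365  V(n6)=0.1825  V(n7)=-12.70
  i(L1)=4.006  i(V1)=-4.005

-0.001445 A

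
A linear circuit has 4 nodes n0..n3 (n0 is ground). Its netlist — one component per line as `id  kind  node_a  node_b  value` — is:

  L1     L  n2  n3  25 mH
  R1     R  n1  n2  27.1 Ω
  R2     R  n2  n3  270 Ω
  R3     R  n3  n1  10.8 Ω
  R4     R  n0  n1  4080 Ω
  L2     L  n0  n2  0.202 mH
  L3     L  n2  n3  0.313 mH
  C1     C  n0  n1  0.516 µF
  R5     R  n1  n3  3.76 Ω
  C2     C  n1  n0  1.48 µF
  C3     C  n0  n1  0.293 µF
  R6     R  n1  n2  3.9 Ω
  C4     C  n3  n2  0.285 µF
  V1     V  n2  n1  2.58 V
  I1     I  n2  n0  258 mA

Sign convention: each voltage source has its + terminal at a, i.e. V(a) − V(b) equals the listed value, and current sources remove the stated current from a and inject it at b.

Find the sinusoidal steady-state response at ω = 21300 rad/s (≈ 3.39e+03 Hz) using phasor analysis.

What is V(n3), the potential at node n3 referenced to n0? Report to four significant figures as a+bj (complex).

Element admittances at ω=21300 rad/s:
  Y(L1) = 0.000-0.001878j S between n2,n3
  Y(R1) = 0.03690+0.000j S between n1,n2
  Y(R2) = 0.003704+0.000j S between n2,n3
  Y(R3) = 0.09259+0.000j S between n3,n1
  Y(R4) = 0.0002451+0.000j S between n0,n1
  Y(L2) = 0.000-0.2324j S between n0,n2
  Y(L3) = 0.000-0.1500j S between n2,n3
  Y(C1) = 0.000+0.01099j S between n0,n1
  Y(R5) = 0.2660+0.000j S between n1,n3
  Y(C2) = 0.000+0.03152j S between n1,n0
  Y(C3) = 0.000+0.006241j S between n0,n1
  Y(R6) = 0.2564+0.000j S between n1,n2
  Y(C4) = 0.000+0.006071j S between n3,n2
  V1: constraint V(n2)−V(n1) = 2.58
  I1: injects 0.258 A into n0 (from n2)
Assemble and solve the 4×4 MNA system:
  V(n1)=-3.267-1.400j  V(n2)=-0.6868-1.400j  V(n3)=-2.884-2.285j
  i(V1)=-0.8264+0.1575j

-2.884-2.285j V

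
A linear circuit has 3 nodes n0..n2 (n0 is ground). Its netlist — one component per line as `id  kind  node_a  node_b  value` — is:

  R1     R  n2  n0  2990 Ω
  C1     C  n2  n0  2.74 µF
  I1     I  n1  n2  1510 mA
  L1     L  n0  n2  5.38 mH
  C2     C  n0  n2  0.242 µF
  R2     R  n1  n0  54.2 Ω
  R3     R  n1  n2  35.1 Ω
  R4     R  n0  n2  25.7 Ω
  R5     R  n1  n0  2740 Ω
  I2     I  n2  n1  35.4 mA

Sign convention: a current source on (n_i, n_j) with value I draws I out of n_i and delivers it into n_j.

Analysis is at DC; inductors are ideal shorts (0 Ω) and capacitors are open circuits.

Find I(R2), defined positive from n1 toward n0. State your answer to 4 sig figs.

Element admittances at DC:
  Y(R1) = 0.0003344 S between n2,n0
  Y(C1) = 0.000 S between n2,n0
  I1: injects 1.51 A into n2 (from n1)
  L1: short n0↔n2 (DC inductor)
  Y(C2) = 0.000 S between n0,n2
  Y(R2) = 0.01845 S between n1,n0
  Y(R3) = 0.02849 S between n1,n2
  Y(R4) = 0.03891 S between n0,n2
  Y(R5) = 0.0003650 S between n1,n0
  I2: injects 0.0354 A into n1 (from n2)
Assemble and solve the 3×3 MNA system:
  V(n1)=-31.17  V(n2)=0.000
  i(L1)=-0.5865

-0.5751 A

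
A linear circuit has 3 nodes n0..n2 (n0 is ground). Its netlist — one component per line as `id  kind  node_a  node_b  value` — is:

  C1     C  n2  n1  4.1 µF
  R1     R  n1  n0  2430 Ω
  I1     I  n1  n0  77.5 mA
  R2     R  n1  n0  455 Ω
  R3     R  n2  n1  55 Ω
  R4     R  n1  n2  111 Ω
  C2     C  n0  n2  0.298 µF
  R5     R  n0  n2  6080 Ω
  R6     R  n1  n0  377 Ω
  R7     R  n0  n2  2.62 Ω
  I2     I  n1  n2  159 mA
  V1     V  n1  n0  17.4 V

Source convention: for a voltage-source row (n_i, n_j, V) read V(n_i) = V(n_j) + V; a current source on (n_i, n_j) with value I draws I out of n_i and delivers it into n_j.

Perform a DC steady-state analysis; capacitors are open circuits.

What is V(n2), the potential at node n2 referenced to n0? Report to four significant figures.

Apply KCL at each of the 2 non-ground nodes and solve the resulting linear system.
Node n1: branches {C1, R1, I1, R2, R3, R4, R6, I2, V1} → V_1 = 17.40
Node n2: branches {C1, R3, R4, C2, R5, R7, I2} → V_2 = 1.545
Source currents: i(V1)=-0.7592

1.545 V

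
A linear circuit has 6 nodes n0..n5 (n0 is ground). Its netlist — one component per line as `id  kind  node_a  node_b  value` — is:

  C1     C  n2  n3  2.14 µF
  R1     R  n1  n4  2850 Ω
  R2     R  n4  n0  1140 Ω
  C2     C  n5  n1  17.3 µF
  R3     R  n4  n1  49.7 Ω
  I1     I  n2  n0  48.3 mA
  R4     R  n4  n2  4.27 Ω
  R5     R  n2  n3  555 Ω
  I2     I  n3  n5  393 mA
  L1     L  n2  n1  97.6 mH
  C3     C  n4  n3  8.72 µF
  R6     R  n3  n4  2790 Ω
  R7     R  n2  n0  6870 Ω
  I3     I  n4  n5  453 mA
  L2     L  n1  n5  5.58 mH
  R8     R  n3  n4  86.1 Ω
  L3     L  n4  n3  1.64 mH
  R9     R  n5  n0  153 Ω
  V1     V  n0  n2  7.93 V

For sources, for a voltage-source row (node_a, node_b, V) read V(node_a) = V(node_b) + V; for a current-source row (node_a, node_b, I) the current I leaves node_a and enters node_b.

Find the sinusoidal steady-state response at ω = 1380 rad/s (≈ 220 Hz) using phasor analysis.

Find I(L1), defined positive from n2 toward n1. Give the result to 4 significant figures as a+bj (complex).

Apply KCL at each of the 5 non-ground nodes and solve the resulting linear system.
Node n1: branches {R1, C2, R3, L1, L2} → V_1 = 22.48+7.225j
Node n2: branches {C1, I1, R4, R5, L1, R7, V1} → V_2 = -7.930+0.000j
Node n3: branches {C1, R5, I2, C3, R6, R8, L3} → V_3 = -8.807-0.3207j
Node n4: branches {R1, R2, R3, R4, C3, R6, I3, R8, L3} → V_4 = -8.775+0.5912j
Node n5: branches {C2, I2, I3, L2, R9} → V_5 = 23.33+13.77j
Source currents: i(V1)=0.1919+0.09051j

-0.05364+0.2258j A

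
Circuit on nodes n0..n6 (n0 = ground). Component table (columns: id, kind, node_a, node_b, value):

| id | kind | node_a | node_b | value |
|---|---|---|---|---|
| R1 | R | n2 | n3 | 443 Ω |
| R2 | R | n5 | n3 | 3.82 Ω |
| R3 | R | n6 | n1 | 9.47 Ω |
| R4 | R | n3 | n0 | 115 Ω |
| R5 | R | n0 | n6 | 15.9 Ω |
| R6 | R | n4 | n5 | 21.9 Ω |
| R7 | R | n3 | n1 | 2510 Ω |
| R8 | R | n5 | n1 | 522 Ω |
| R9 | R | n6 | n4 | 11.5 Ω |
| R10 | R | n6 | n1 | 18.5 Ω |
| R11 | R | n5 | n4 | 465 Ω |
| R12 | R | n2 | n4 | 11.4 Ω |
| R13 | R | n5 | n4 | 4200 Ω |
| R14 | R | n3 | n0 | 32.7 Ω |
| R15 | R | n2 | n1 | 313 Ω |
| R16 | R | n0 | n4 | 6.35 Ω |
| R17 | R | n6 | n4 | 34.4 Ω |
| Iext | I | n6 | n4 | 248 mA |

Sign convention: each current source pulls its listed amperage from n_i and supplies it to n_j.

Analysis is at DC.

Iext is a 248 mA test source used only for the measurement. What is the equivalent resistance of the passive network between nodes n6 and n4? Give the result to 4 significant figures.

R_eq = 5.981 Ω

MNA unknowns: 6 node voltages V₁..V_6
R1: Y=0.002257 on G[2,3]
R2: Y=0.2618 on G[5,3]
R3: Y=0.1056 on G[6,1]
R4: Y=0.008696 on G[3,0]
R5: Y=0.06289 on G[0,6]
R6: Y=0.04566 on G[4,5]
R7: Y=0.0003984 on G[3,1]
R8: Y=0.001916 on G[5,1]
R9: Y=0.08696 on G[6,4]
R10: Y=0.05405 on G[6,1]
R11: Y=0.002151 on G[5,4]
R12: Y=0.08772 on G[2,4]
R13: Y=0.0002381 on G[5,4]
R14: Y=0.03058 on G[3,0]
R15: Y=0.003195 on G[2,1]
R16: Y=0.1575 on G[0,4]
R17: Y=0.02907 on G[6,4]
Iext: z[6]−=0.248, z[4]+=0.248
solve → V1=-1.045, V2=0.3379, V3=0.1729, V4=0.3925, V5=0.1993, V6=-1.091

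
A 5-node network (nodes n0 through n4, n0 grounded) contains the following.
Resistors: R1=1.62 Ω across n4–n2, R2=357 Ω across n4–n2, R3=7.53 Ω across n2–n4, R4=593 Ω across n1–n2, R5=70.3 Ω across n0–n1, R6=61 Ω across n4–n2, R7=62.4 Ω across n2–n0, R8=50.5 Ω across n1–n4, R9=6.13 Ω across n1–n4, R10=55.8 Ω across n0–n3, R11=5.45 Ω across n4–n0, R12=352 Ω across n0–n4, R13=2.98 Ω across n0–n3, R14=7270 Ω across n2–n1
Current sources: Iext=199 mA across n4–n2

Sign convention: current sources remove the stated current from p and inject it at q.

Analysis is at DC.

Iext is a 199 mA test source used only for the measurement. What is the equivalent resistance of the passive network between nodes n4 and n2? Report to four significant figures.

MNA unknowns: 4 node voltages V₁..V_4
R1: Y=0.6173 on G[4,2]
R2: Y=0.002801 on G[4,2]
R3: Y=0.1328 on G[2,4]
R4: Y=0.001686 on G[1,2]
R5: Y=0.01422 on G[0,1]
R6: Y=0.01639 on G[4,2]
R7: Y=0.01603 on G[2,0]
R8: Y=0.01980 on G[1,4]
R9: Y=0.1631 on G[1,4]
R10: Y=0.01792 on G[0,3]
R11: Y=0.1835 on G[4,0]
R12: Y=0.002841 on G[0,4]
R13: Y=0.3356 on G[0,3]
R14: Y=0.0001376 on G[2,1]
Iext: z[4]−=0.199, z[2]+=0.199
solve → V1=-0.01530, V2=0.2342, V3=0.000, V4=-0.01898

R_eq = 1.272 Ω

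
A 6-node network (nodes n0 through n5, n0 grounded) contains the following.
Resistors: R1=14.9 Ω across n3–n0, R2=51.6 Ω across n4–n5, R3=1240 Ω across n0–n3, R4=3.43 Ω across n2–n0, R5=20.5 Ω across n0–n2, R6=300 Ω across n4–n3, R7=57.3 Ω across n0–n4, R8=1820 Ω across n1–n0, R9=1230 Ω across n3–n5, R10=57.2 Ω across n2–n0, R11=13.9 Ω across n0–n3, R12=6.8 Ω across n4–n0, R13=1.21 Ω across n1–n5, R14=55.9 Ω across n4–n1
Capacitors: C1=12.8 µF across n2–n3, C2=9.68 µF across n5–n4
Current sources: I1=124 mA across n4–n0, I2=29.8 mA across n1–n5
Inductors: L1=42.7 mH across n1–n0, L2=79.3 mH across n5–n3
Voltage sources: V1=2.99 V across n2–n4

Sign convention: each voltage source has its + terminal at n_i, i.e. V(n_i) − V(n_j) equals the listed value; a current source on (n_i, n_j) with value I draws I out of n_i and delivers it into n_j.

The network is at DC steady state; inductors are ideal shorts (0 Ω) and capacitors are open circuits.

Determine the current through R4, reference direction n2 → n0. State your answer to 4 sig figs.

0.2532 A

MNA unknowns: 5 node voltages V₁..V_5 plus 3 source currents (L1, L2, V1)
R1: Y=0.06711 on G[3,0]
R2: Y=0.01938 on G[4,5]
R3: Y=0.0008065 on G[0,3]
R4: Y=0.2915 on G[2,0]
R5: Y=0.04878 on G[0,2]
R6: Y=0.003333 on G[4,3]
C1: Y=0.000 on G[2,3]
R7: Y=0.01745 on G[0,4]
R8: Y=0.0005495 on G[1,0]
C2: Y=0.000 on G[5,4]
R9: Y=0.0008130 on G[3,5]
I1: z[4]−=0.124, z[0]+=0.124
I2: z[1]−=0.0298, z[5]+=0.0298
R10: Y=0.01748 on G[2,0]
R11: Y=0.07194 on G[0,3]
L1: row V1−V0=0, i_L1 at 1,0
L2: row V5−V3=0, i_L2 at 5,3
R12: Y=0.1471 on G[4,0]
R13: Y=0.8264 on G[1,5]
R14: Y=0.01789 on G[4,1]
V1: row V2−V4=2.99, i_V1 at 2,4
solve → V1=0.000, V2=0.8684, V3=-0.01859, V4=-2.122, V5=-0.01859
aux → i_L1=-0.08312, i_L2=0.004410, i_V1=-0.3107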